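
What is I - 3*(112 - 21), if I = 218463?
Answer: 218190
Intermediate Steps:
I - 3*(112 - 21) = 218463 - 3*(112 - 21) = 218463 - 3*91 = 218463 - 273 = 218190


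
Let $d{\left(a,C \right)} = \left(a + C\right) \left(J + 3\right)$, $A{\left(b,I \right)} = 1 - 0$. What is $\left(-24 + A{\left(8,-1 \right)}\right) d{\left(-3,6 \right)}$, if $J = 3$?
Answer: $-414$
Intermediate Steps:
$A{\left(b,I \right)} = 1$ ($A{\left(b,I \right)} = 1 + 0 = 1$)
$d{\left(a,C \right)} = 6 C + 6 a$ ($d{\left(a,C \right)} = \left(a + C\right) \left(3 + 3\right) = \left(C + a\right) 6 = 6 C + 6 a$)
$\left(-24 + A{\left(8,-1 \right)}\right) d{\left(-3,6 \right)} = \left(-24 + 1\right) \left(6 \cdot 6 + 6 \left(-3\right)\right) = - 23 \left(36 - 18\right) = \left(-23\right) 18 = -414$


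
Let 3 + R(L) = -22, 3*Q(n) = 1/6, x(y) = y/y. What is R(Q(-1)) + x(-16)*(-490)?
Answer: -515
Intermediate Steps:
x(y) = 1
Q(n) = 1/18 (Q(n) = (⅓)/6 = (⅓)*(⅙) = 1/18)
R(L) = -25 (R(L) = -3 - 22 = -25)
R(Q(-1)) + x(-16)*(-490) = -25 + 1*(-490) = -25 - 490 = -515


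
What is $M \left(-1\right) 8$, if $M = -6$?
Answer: $48$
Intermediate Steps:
$M \left(-1\right) 8 = \left(-6\right) \left(-1\right) 8 = 6 \cdot 8 = 48$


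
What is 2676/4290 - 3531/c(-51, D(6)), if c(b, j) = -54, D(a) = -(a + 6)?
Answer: 849583/12870 ≈ 66.013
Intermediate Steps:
D(a) = -6 - a (D(a) = -(6 + a) = -6 - a)
2676/4290 - 3531/c(-51, D(6)) = 2676/4290 - 3531/(-54) = 2676*(1/4290) - 3531*(-1/54) = 446/715 + 1177/18 = 849583/12870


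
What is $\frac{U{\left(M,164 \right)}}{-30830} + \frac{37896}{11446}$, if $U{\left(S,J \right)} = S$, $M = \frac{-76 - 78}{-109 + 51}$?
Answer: $\frac{16940397689}{5116762610} \approx 3.3108$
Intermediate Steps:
$M = \frac{77}{29}$ ($M = - \frac{154}{-58} = \left(-154\right) \left(- \frac{1}{58}\right) = \frac{77}{29} \approx 2.6552$)
$\frac{U{\left(M,164 \right)}}{-30830} + \frac{37896}{11446} = \frac{77}{29 \left(-30830\right)} + \frac{37896}{11446} = \frac{77}{29} \left(- \frac{1}{30830}\right) + 37896 \cdot \frac{1}{11446} = - \frac{77}{894070} + \frac{18948}{5723} = \frac{16940397689}{5116762610}$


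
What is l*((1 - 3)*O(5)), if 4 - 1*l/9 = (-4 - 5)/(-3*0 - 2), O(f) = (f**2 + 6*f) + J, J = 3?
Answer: 522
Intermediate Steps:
O(f) = 3 + f**2 + 6*f (O(f) = (f**2 + 6*f) + 3 = 3 + f**2 + 6*f)
l = -9/2 (l = 36 - 9*(-4 - 5)/(-3*0 - 2) = 36 - (-81)/(0 - 2) = 36 - (-81)/(-2) = 36 - (-81)*(-1)/2 = 36 - 9*9/2 = 36 - 81/2 = -9/2 ≈ -4.5000)
l*((1 - 3)*O(5)) = -9*(1 - 3)*(3 + 5**2 + 6*5)/2 = -(-9)*(3 + 25 + 30) = -(-9)*58 = -9/2*(-116) = 522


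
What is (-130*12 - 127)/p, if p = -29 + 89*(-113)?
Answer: 1687/10086 ≈ 0.16726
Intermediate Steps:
p = -10086 (p = -29 - 10057 = -10086)
(-130*12 - 127)/p = (-130*12 - 127)/(-10086) = (-1560 - 127)*(-1/10086) = -1687*(-1/10086) = 1687/10086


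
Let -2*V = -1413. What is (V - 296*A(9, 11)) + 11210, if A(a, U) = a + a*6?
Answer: -13463/2 ≈ -6731.5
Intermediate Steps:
V = 1413/2 (V = -1/2*(-1413) = 1413/2 ≈ 706.50)
A(a, U) = 7*a (A(a, U) = a + 6*a = 7*a)
(V - 296*A(9, 11)) + 11210 = (1413/2 - 2072*9) + 11210 = (1413/2 - 296*63) + 11210 = (1413/2 - 18648) + 11210 = -35883/2 + 11210 = -13463/2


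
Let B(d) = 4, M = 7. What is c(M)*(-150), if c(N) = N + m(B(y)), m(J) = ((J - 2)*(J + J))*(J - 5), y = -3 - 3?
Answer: 1350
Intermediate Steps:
y = -6
m(J) = 2*J*(-5 + J)*(-2 + J) (m(J) = ((-2 + J)*(2*J))*(-5 + J) = (2*J*(-2 + J))*(-5 + J) = 2*J*(-5 + J)*(-2 + J))
c(N) = -16 + N (c(N) = N + 2*4*(10 + 4² - 7*4) = N + 2*4*(10 + 16 - 28) = N + 2*4*(-2) = N - 16 = -16 + N)
c(M)*(-150) = (-16 + 7)*(-150) = -9*(-150) = 1350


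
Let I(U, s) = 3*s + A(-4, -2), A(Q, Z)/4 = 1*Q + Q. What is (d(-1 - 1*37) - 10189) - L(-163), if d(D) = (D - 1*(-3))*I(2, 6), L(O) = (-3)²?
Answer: -9708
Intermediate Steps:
A(Q, Z) = 8*Q (A(Q, Z) = 4*(1*Q + Q) = 4*(Q + Q) = 4*(2*Q) = 8*Q)
I(U, s) = -32 + 3*s (I(U, s) = 3*s + 8*(-4) = 3*s - 32 = -32 + 3*s)
L(O) = 9
d(D) = -42 - 14*D (d(D) = (D - 1*(-3))*(-32 + 3*6) = (D + 3)*(-32 + 18) = (3 + D)*(-14) = -42 - 14*D)
(d(-1 - 1*37) - 10189) - L(-163) = ((-42 - 14*(-1 - 1*37)) - 10189) - 1*9 = ((-42 - 14*(-1 - 37)) - 10189) - 9 = ((-42 - 14*(-38)) - 10189) - 9 = ((-42 + 532) - 10189) - 9 = (490 - 10189) - 9 = -9699 - 9 = -9708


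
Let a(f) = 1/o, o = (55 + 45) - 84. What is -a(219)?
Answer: -1/16 ≈ -0.062500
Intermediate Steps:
o = 16 (o = 100 - 84 = 16)
a(f) = 1/16
-a(219) = -1*1/16 = -1/16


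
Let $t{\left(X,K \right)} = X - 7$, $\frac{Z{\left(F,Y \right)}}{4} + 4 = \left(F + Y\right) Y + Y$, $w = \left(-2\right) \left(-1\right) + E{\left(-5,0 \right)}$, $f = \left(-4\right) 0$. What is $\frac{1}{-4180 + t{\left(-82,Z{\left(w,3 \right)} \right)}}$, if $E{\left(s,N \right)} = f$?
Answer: $- \frac{1}{4269} \approx -0.00023425$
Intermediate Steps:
$f = 0$
$E{\left(s,N \right)} = 0$
$w = 2$ ($w = \left(-2\right) \left(-1\right) + 0 = 2 + 0 = 2$)
$Z{\left(F,Y \right)} = -16 + 4 Y + 4 Y \left(F + Y\right)$ ($Z{\left(F,Y \right)} = -16 + 4 \left(\left(F + Y\right) Y + Y\right) = -16 + 4 \left(Y \left(F + Y\right) + Y\right) = -16 + 4 \left(Y + Y \left(F + Y\right)\right) = -16 + \left(4 Y + 4 Y \left(F + Y\right)\right) = -16 + 4 Y + 4 Y \left(F + Y\right)$)
$t{\left(X,K \right)} = -7 + X$ ($t{\left(X,K \right)} = X - 7 = -7 + X$)
$\frac{1}{-4180 + t{\left(-82,Z{\left(w,3 \right)} \right)}} = \frac{1}{-4180 - 89} = \frac{1}{-4269} = - \frac{1}{4269}$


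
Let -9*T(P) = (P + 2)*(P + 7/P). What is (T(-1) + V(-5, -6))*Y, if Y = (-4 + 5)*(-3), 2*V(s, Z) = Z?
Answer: 19/3 ≈ 6.3333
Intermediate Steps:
V(s, Z) = Z/2
Y = -3 (Y = 1*(-3) = -3)
T(P) = -(2 + P)*(P + 7/P)/9 (T(P) = -(P + 2)*(P + 7/P)/9 = -(2 + P)*(P + 7/P)/9)
(T(-1) + V(-5, -6))*Y = ((1/9)*(-14 - 1*(-1)*(7 + (-1)**2 + 2*(-1)))/(-1) + (1/2)*(-6))*(-3) = ((1/9)*(-1)*(-14 - 1*(-1)*(7 + 1 - 2)) - 3)*(-3) = ((1/9)*(-1)*(-14 - 1*(-1)*6) - 3)*(-3) = ((1/9)*(-1)*(-14 + 6) - 3)*(-3) = ((1/9)*(-1)*(-8) - 3)*(-3) = (8/9 - 3)*(-3) = -19/9*(-3) = 19/3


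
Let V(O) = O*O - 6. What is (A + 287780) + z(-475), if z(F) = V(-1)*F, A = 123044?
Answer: 413199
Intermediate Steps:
V(O) = -6 + O**2 (V(O) = O**2 - 6 = -6 + O**2)
z(F) = -5*F (z(F) = (-6 + (-1)**2)*F = (-6 + 1)*F = -5*F)
(A + 287780) + z(-475) = (123044 + 287780) - 5*(-475) = 410824 + 2375 = 413199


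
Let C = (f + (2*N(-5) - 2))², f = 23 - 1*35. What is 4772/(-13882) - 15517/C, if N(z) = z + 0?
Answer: -109077833/3998016 ≈ -27.283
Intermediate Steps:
N(z) = z
f = -12 (f = 23 - 35 = -12)
C = 576 (C = (-12 + (2*(-5) - 2))² = (-12 + (-10 - 2))² = (-12 - 12)² = (-24)² = 576)
4772/(-13882) - 15517/C = 4772/(-13882) - 15517/576 = 4772*(-1/13882) - 15517*1/576 = -2386/6941 - 15517/576 = -109077833/3998016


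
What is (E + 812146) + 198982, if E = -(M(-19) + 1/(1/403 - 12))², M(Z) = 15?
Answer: 23632165176916/23377225 ≈ 1.0109e+6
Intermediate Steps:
E = -5201582884/23377225 (E = -(15 + 1/(1/403 - 12))² = -(15 + 1/(-4835/403))² = -(15 - 403/4835)² = -(72122/4835)² = -1*5201582884/23377225 = -5201582884/23377225 ≈ -222.51)
(E + 812146) + 198982 = (-5201582884/23377225 + 812146) + 198982 = 18980518191966/23377225 + 198982 = 23632165176916/23377225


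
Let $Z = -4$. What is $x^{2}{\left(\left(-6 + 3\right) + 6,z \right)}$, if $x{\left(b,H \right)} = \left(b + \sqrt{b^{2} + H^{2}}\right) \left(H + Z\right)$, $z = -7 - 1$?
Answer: $11808 + 864 \sqrt{73} \approx 19190.0$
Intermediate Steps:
$z = -8$ ($z = -7 - 1 = -8$)
$x{\left(b,H \right)} = \left(-4 + H\right) \left(b + \sqrt{H^{2} + b^{2}}\right)$ ($x{\left(b,H \right)} = \left(b + \sqrt{b^{2} + H^{2}}\right) \left(H - 4\right) = \left(b + \sqrt{H^{2} + b^{2}}\right) \left(-4 + H\right) = \left(-4 + H\right) \left(b + \sqrt{H^{2} + b^{2}}\right)$)
$x^{2}{\left(\left(-6 + 3\right) + 6,z \right)} = \left(- 4 \left(\left(-6 + 3\right) + 6\right) - 4 \sqrt{\left(-8\right)^{2} + \left(\left(-6 + 3\right) + 6\right)^{2}} - 8 \left(\left(-6 + 3\right) + 6\right) - 8 \sqrt{\left(-8\right)^{2} + \left(\left(-6 + 3\right) + 6\right)^{2}}\right)^{2} = \left(- 4 \left(-3 + 6\right) - 4 \sqrt{64 + \left(-3 + 6\right)^{2}} - 8 \left(-3 + 6\right) - 8 \sqrt{64 + \left(-3 + 6\right)^{2}}\right)^{2} = \left(\left(-4\right) 3 - 4 \sqrt{64 + 3^{2}} - 24 - 8 \sqrt{64 + 3^{2}}\right)^{2} = \left(-12 - 4 \sqrt{64 + 9} - 24 - 8 \sqrt{64 + 9}\right)^{2} = \left(-12 - 4 \sqrt{73} - 24 - 8 \sqrt{73}\right)^{2} = \left(-36 - 12 \sqrt{73}\right)^{2}$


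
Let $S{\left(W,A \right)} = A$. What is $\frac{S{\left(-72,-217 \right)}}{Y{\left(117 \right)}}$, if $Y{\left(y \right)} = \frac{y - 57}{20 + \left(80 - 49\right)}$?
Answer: $- \frac{3689}{20} \approx -184.45$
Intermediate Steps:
$Y{\left(y \right)} = - \frac{19}{17} + \frac{y}{51}$ ($Y{\left(y \right)} = \frac{-57 + y}{20 + 31} = \frac{-57 + y}{51} = \left(-57 + y\right) \frac{1}{51} = - \frac{19}{17} + \frac{y}{51}$)
$\frac{S{\left(-72,-217 \right)}}{Y{\left(117 \right)}} = - \frac{217}{- \frac{19}{17} + \frac{1}{51} \cdot 117} = - \frac{217}{- \frac{19}{17} + \frac{39}{17}} = - \frac{217}{\frac{20}{17}} = \left(-217\right) \frac{17}{20} = - \frac{3689}{20}$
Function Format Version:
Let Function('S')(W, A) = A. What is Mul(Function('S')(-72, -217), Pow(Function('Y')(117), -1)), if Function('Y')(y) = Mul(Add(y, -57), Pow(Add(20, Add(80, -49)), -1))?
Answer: Rational(-3689, 20) ≈ -184.45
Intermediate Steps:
Function('Y')(y) = Add(Rational(-19, 17), Mul(Rational(1, 51), y)) (Function('Y')(y) = Mul(Add(-57, y), Pow(Add(20, 31), -1)) = Mul(Add(-57, y), Pow(51, -1)) = Mul(Add(-57, y), Rational(1, 51)) = Add(Rational(-19, 17), Mul(Rational(1, 51), y)))
Mul(Function('S')(-72, -217), Pow(Function('Y')(117), -1)) = Mul(-217, Pow(Add(Rational(-19, 17), Mul(Rational(1, 51), 117)), -1)) = Mul(-217, Pow(Add(Rational(-19, 17), Rational(39, 17)), -1)) = Mul(-217, Pow(Rational(20, 17), -1)) = Mul(-217, Rational(17, 20)) = Rational(-3689, 20)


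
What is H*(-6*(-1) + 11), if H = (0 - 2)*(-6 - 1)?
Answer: 238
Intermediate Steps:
H = 14 (H = -2*(-7) = 14)
H*(-6*(-1) + 11) = 14*(-6*(-1) + 11) = 14*(6 + 11) = 14*17 = 238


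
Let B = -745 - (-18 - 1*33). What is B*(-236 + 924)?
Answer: -477472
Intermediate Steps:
B = -694 (B = -745 - (-18 - 33) = -745 - 1*(-51) = -745 + 51 = -694)
B*(-236 + 924) = -694*(-236 + 924) = -694*688 = -477472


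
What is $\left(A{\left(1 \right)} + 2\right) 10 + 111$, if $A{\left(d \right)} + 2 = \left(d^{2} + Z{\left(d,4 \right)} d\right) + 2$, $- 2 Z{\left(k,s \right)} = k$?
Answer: $136$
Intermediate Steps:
$Z{\left(k,s \right)} = - \frac{k}{2}$
$A{\left(d \right)} = \frac{d^{2}}{2}$ ($A{\left(d \right)} = -2 + \left(\left(d^{2} + - \frac{d}{2} d\right) + 2\right) = -2 + \left(\left(d^{2} - \frac{d^{2}}{2}\right) + 2\right) = -2 + \left(\frac{d^{2}}{2} + 2\right) = -2 + \left(2 + \frac{d^{2}}{2}\right) = \frac{d^{2}}{2}$)
$\left(A{\left(1 \right)} + 2\right) 10 + 111 = \left(\frac{1^{2}}{2} + 2\right) 10 + 111 = \left(\frac{1}{2} \cdot 1 + 2\right) 10 + 111 = \left(\frac{1}{2} + 2\right) 10 + 111 = \frac{5}{2} \cdot 10 + 111 = 25 + 111 = 136$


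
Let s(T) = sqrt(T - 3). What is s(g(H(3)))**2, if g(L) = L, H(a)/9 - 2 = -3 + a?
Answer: 15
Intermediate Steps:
H(a) = -9 + 9*a (H(a) = 18 + 9*(-3 + a) = 18 + (-27 + 9*a) = -9 + 9*a)
s(T) = sqrt(-3 + T)
s(g(H(3)))**2 = (sqrt(-3 + (-9 + 9*3)))**2 = (sqrt(-3 + (-9 + 27)))**2 = (sqrt(-3 + 18))**2 = (sqrt(15))**2 = 15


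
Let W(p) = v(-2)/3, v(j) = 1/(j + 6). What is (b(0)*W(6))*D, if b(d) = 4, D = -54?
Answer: -18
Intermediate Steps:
v(j) = 1/(6 + j)
W(p) = 1/12 (W(p) = 1/((6 - 2)*3) = (⅓)/4 = (¼)*(⅓) = 1/12)
(b(0)*W(6))*D = (4*(1/12))*(-54) = (⅓)*(-54) = -18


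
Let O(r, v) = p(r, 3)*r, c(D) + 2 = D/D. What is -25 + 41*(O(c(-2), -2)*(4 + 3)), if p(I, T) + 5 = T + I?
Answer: 836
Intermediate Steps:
p(I, T) = -5 + I + T (p(I, T) = -5 + (T + I) = -5 + (I + T) = -5 + I + T)
c(D) = -1 (c(D) = -2 + D/D = -2 + 1 = -1)
O(r, v) = r*(-2 + r) (O(r, v) = (-5 + r + 3)*r = (-2 + r)*r = r*(-2 + r))
-25 + 41*(O(c(-2), -2)*(4 + 3)) = -25 + 41*((-(-2 - 1))*(4 + 3)) = -25 + 41*(-1*(-3)*7) = -25 + 41*(3*7) = -25 + 41*21 = -25 + 861 = 836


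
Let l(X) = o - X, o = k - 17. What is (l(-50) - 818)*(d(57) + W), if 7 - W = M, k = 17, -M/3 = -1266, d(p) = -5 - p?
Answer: 2959104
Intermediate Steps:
M = 3798 (M = -3*(-1266) = 3798)
W = -3791 (W = 7 - 1*3798 = 7 - 3798 = -3791)
o = 0 (o = 17 - 17 = 0)
l(X) = -X (l(X) = 0 - X = -X)
(l(-50) - 818)*(d(57) + W) = (-1*(-50) - 818)*((-5 - 1*57) - 3791) = (50 - 818)*((-5 - 57) - 3791) = -768*(-62 - 3791) = -768*(-3853) = 2959104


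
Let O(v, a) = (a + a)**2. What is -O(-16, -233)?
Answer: -217156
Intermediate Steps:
O(v, a) = 4*a**2 (O(v, a) = (2*a)**2 = 4*a**2)
-O(-16, -233) = -4*(-233)**2 = -4*54289 = -1*217156 = -217156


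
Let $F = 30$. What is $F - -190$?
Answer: $220$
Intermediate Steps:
$F - -190 = 30 - -190 = 30 + 190 = 220$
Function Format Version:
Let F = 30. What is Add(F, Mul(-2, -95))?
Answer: 220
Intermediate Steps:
Add(F, Mul(-2, -95)) = Add(30, Mul(-2, -95)) = Add(30, 190) = 220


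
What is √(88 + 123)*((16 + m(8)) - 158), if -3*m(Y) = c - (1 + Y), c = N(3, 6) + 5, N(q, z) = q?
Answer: -425*√211/3 ≈ -2057.8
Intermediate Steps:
c = 8 (c = 3 + 5 = 8)
m(Y) = -7/3 + Y/3 (m(Y) = -(8 - (1 + Y))/3 = -(8 + (-1 - Y))/3 = -(7 - Y)/3 = -7/3 + Y/3)
√(88 + 123)*((16 + m(8)) - 158) = √(88 + 123)*((16 + (-7/3 + (⅓)*8)) - 158) = √211*((16 + (-7/3 + 8/3)) - 158) = √211*((16 + ⅓) - 158) = √211*(49/3 - 158) = √211*(-425/3) = -425*√211/3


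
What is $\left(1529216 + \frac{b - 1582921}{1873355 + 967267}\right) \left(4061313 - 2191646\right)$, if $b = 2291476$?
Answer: $\frac{2707231274321409323}{946874} \approx 2.8591 \cdot 10^{12}$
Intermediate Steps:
$\left(1529216 + \frac{b - 1582921}{1873355 + 967267}\right) \left(4061313 - 2191646\right) = \left(1529216 + \frac{2291476 - 1582921}{1873355 + 967267}\right) \left(4061313 - 2191646\right) = \left(1529216 + \frac{708555}{2840622}\right) 1869667 = \left(1529216 + 708555 \cdot \frac{1}{2840622}\right) 1869667 = \left(1529216 + \frac{236185}{946874}\right) 1869667 = \frac{1447975106969}{946874} \cdot 1869667 = \frac{2707231274321409323}{946874}$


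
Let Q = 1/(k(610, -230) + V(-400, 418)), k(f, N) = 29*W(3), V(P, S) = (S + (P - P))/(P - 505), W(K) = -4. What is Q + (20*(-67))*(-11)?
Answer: 1553565615/105398 ≈ 14740.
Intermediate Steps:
V(P, S) = S/(-505 + P) (V(P, S) = (S + 0)/(-505 + P) = S/(-505 + P))
k(f, N) = -116 (k(f, N) = 29*(-4) = -116)
Q = -905/105398 (Q = 1/(-116 + 418/(-505 - 400)) = 1/(-116 + 418/(-905)) = 1/(-116 + 418*(-1/905)) = 1/(-116 - 418/905) = 1/(-105398/905) = -905/105398 ≈ -0.0085865)
Q + (20*(-67))*(-11) = -905/105398 + (20*(-67))*(-11) = -905/105398 - 1340*(-11) = -905/105398 + 14740 = 1553565615/105398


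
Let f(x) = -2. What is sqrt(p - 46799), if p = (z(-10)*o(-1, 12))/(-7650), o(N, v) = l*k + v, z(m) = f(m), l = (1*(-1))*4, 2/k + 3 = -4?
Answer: I*sqrt(149112132827)/1785 ≈ 216.33*I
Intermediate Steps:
k = -2/7 (k = 2/(-3 - 4) = 2/(-7) = 2*(-1/7) = -2/7 ≈ -0.28571)
l = -4 (l = -1*4 = -4)
z(m) = -2
o(N, v) = 8/7 + v (o(N, v) = -4*(-2/7) + v = 8/7 + v)
p = 92/26775 (p = -2*(8/7 + 12)/(-7650) = -2*92/7*(-1/7650) = -184/7*(-1/7650) = 92/26775 ≈ 0.0034360)
sqrt(p - 46799) = sqrt(92/26775 - 46799) = sqrt(-1253043133/26775) = I*sqrt(149112132827)/1785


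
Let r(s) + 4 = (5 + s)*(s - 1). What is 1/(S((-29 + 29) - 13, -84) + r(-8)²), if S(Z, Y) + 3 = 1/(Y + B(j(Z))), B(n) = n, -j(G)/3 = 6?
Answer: 102/53651 ≈ 0.0019012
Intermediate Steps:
j(G) = -18 (j(G) = -3*6 = -18)
r(s) = -4 + (-1 + s)*(5 + s) (r(s) = -4 + (5 + s)*(s - 1) = -4 + (5 + s)*(-1 + s) = -4 + (-1 + s)*(5 + s))
S(Z, Y) = -3 + 1/(-18 + Y) (S(Z, Y) = -3 + 1/(Y - 18) = -3 + 1/(-18 + Y))
1/(S((-29 + 29) - 13, -84) + r(-8)²) = 1/((55 - 3*(-84))/(-18 - 84) + (-9 + (-8)² + 4*(-8))²) = 1/((55 + 252)/(-102) + (-9 + 64 - 32)²) = 1/(-1/102*307 + 23²) = 1/(-307/102 + 529) = 1/(53651/102) = 102/53651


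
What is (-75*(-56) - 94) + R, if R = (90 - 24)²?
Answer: 8462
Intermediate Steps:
R = 4356 (R = 66² = 4356)
(-75*(-56) - 94) + R = (-75*(-56) - 94) + 4356 = (4200 - 94) + 4356 = 4106 + 4356 = 8462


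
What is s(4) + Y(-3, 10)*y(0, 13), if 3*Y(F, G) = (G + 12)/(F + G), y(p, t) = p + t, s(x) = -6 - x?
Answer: 76/21 ≈ 3.6190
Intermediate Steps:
Y(F, G) = (12 + G)/(3*(F + G)) (Y(F, G) = ((G + 12)/(F + G))/3 = ((12 + G)/(F + G))/3 = (12 + G)/(3*(F + G)))
s(4) + Y(-3, 10)*y(0, 13) = (-6 - 1*4) + ((4 + (1/3)*10)/(-3 + 10))*(0 + 13) = (-6 - 4) + ((4 + 10/3)/7)*13 = -10 + ((1/7)*(22/3))*13 = -10 + (22/21)*13 = -10 + 286/21 = 76/21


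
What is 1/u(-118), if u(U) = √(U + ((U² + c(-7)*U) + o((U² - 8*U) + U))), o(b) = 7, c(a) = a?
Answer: √14639/14639 ≈ 0.0082650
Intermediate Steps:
u(U) = √(7 + U² - 6*U) (u(U) = √(U + ((U² - 7*U) + 7)) = √(U + (7 + U² - 7*U)) = √(7 + U² - 6*U))
1/u(-118) = 1/(√(7 + (-118)² - 6*(-118))) = 1/(√(7 + 13924 + 708)) = 1/(√14639) = √14639/14639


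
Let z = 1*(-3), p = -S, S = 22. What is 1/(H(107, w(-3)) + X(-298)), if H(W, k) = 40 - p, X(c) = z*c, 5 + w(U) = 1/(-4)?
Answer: 1/956 ≈ 0.0010460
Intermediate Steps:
p = -22 (p = -1*22 = -22)
w(U) = -21/4 (w(U) = -5 + 1/(-4) = -5 - ¼ = -21/4)
z = -3
X(c) = -3*c
H(W, k) = 62 (H(W, k) = 40 - 1*(-22) = 40 + 22 = 62)
1/(H(107, w(-3)) + X(-298)) = 1/(62 - 3*(-298)) = 1/(62 + 894) = 1/956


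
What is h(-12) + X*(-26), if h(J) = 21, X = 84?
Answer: -2163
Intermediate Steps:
h(-12) + X*(-26) = 21 + 84*(-26) = 21 - 2184 = -2163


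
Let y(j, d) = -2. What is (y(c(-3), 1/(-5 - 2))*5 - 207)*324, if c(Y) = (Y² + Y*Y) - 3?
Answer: -70308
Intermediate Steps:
c(Y) = -3 + 2*Y² (c(Y) = (Y² + Y²) - 3 = 2*Y² - 3 = -3 + 2*Y²)
(y(c(-3), 1/(-5 - 2))*5 - 207)*324 = (-2*5 - 207)*324 = (-10 - 207)*324 = -217*324 = -70308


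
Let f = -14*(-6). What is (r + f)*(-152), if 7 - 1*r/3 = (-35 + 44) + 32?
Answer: 2736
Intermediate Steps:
r = -102 (r = 21 - 3*((-35 + 44) + 32) = 21 - 3*(9 + 32) = 21 - 3*41 = 21 - 123 = -102)
f = 84
(r + f)*(-152) = (-102 + 84)*(-152) = -18*(-152) = 2736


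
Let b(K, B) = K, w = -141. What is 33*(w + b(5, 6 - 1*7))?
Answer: -4488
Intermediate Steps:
33*(w + b(5, 6 - 1*7)) = 33*(-141 + 5) = 33*(-136) = -4488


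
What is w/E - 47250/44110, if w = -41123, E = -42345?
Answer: -18686572/186783795 ≈ -0.10004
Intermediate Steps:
w/E - 47250/44110 = -41123/(-42345) - 47250/44110 = -41123*(-1/42345) - 47250*1/44110 = 41123/42345 - 4725/4411 = -18686572/186783795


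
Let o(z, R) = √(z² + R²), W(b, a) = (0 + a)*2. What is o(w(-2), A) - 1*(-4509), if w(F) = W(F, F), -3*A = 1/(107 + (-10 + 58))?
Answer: 4509 + √3459601/465 ≈ 4513.0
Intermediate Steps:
A = -1/465 (A = -1/(3*(107 + (-10 + 58))) = -1/(3*(107 + 48)) = -⅓/155 = -⅓*1/155 = -1/465 ≈ -0.0021505)
W(b, a) = 2*a (W(b, a) = a*2 = 2*a)
w(F) = 2*F
o(z, R) = √(R² + z²)
o(w(-2), A) - 1*(-4509) = √((-1/465)² + (2*(-2))²) - 1*(-4509) = √(1/216225 + (-4)²) + 4509 = √(1/216225 + 16) + 4509 = √(3459601/216225) + 4509 = √3459601/465 + 4509 = 4509 + √3459601/465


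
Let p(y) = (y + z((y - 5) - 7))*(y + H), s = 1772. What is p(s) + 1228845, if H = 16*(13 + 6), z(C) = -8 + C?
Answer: 8544669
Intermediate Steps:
H = 304 (H = 16*19 = 304)
p(y) = (-20 + 2*y)*(304 + y) (p(y) = (y + (-8 + ((y - 5) - 7)))*(y + 304) = (y + (-8 + ((-5 + y) - 7)))*(304 + y) = (y + (-8 + (-12 + y)))*(304 + y) = (y + (-20 + y))*(304 + y) = (-20 + 2*y)*(304 + y))
p(s) + 1228845 = (-6080 + 2*1772² + 588*1772) + 1228845 = (-6080 + 2*3139984 + 1041936) + 1228845 = (-6080 + 6279968 + 1041936) + 1228845 = 7315824 + 1228845 = 8544669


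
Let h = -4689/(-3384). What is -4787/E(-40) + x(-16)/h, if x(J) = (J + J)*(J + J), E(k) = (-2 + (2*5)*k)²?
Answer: 62218924469/84195684 ≈ 738.98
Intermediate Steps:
E(k) = (-2 + 10*k)²
x(J) = 4*J² (x(J) = (2*J)*(2*J) = 4*J²)
h = 521/376 (h = -4689*(-1/3384) = 521/376 ≈ 1.3856)
-4787/E(-40) + x(-16)/h = -4787*1/(4*(-1 + 5*(-40))²) + (4*(-16)²)/(521/376) = -4787*1/(4*(-1 - 200)²) + (4*256)*(376/521) = -4787/(4*(-201)²) + 1024*(376/521) = -4787/(4*40401) + 385024/521 = -4787/161604 + 385024/521 = 62218924469/84195684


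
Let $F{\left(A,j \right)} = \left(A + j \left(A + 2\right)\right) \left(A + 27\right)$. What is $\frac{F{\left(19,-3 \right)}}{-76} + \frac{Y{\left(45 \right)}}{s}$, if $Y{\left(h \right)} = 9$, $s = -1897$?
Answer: $\frac{959711}{36043} \approx 26.627$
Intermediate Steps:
$F{\left(A,j \right)} = \left(27 + A\right) \left(A + j \left(2 + A\right)\right)$ ($F{\left(A,j \right)} = \left(A + j \left(2 + A\right)\right) \left(27 + A\right) = \left(27 + A\right) \left(A + j \left(2 + A\right)\right)$)
$\frac{F{\left(19,-3 \right)}}{-76} + \frac{Y{\left(45 \right)}}{s} = \frac{19^{2} + 27 \cdot 19 + 54 \left(-3\right) - 3 \cdot 19^{2} + 29 \cdot 19 \left(-3\right)}{-76} + \frac{9}{-1897} = \left(361 + 513 - 162 - 1083 - 1653\right) \left(- \frac{1}{76}\right) + 9 \left(- \frac{1}{1897}\right) = \left(361 + 513 - 162 - 1083 - 1653\right) \left(- \frac{1}{76}\right) - \frac{9}{1897} = \left(-2024\right) \left(- \frac{1}{76}\right) - \frac{9}{1897} = \frac{506}{19} - \frac{9}{1897} = \frac{959711}{36043}$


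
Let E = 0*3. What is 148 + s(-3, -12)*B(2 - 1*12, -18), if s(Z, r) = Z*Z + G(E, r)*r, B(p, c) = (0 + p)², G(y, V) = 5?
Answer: -4952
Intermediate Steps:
E = 0
B(p, c) = p²
s(Z, r) = Z² + 5*r (s(Z, r) = Z*Z + 5*r = Z² + 5*r)
148 + s(-3, -12)*B(2 - 1*12, -18) = 148 + ((-3)² + 5*(-12))*(2 - 1*12)² = 148 + (9 - 60)*(2 - 12)² = 148 - 51*(-10)² = 148 - 51*100 = 148 - 5100 = -4952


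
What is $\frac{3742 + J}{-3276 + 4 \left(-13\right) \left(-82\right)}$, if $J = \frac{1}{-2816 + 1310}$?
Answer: $\frac{5635451}{1487928} \approx 3.7874$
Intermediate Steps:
$J = - \frac{1}{1506}$ ($J = \frac{1}{-1506} = - \frac{1}{1506} \approx -0.00066401$)
$\frac{3742 + J}{-3276 + 4 \left(-13\right) \left(-82\right)} = \frac{3742 - \frac{1}{1506}}{-3276 + 4 \left(-13\right) \left(-82\right)} = \frac{5635451}{1506 \left(-3276 - -4264\right)} = \frac{5635451}{1506 \left(-3276 + 4264\right)} = \frac{5635451}{1506 \cdot 988} = \frac{5635451}{1506} \cdot \frac{1}{988} = \frac{5635451}{1487928}$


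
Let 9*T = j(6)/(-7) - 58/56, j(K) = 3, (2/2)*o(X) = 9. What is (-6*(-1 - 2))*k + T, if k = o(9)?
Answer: 40783/252 ≈ 161.84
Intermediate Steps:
o(X) = 9
k = 9
T = -41/252 (T = (3/(-7) - 58/56)/9 = (3*(-1/7) - 58*1/56)/9 = (-3/7 - 29/28)/9 = (1/9)*(-41/28) = -41/252 ≈ -0.16270)
(-6*(-1 - 2))*k + T = -6*(-1 - 2)*9 - 41/252 = -6*(-3)*9 - 41/252 = 18*9 - 41/252 = 162 - 41/252 = 40783/252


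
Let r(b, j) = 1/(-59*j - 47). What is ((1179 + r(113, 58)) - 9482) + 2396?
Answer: -20491384/3469 ≈ -5907.0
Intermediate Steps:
r(b, j) = 1/(-47 - 59*j)
((1179 + r(113, 58)) - 9482) + 2396 = ((1179 - 1/(47 + 59*58)) - 9482) + 2396 = ((1179 - 1/(47 + 3422)) - 9482) + 2396 = ((1179 - 1/3469) - 9482) + 2396 = (4089950/3469 - 9482) + 2396 = -28803108/3469 + 2396 = -20491384/3469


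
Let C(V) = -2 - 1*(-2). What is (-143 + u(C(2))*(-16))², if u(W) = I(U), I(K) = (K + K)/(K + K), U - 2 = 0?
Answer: 25281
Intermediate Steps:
U = 2 (U = 2 + 0 = 2)
I(K) = 1 (I(K) = (2*K)/((2*K)) = (2*K)*(1/(2*K)) = 1)
C(V) = 0 (C(V) = -2 + 2 = 0)
u(W) = 1
(-143 + u(C(2))*(-16))² = (-143 + 1*(-16))² = (-143 - 16)² = (-159)² = 25281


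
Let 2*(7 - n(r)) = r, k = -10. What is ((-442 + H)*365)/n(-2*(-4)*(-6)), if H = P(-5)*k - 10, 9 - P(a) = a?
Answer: -216080/31 ≈ -6970.3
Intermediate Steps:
P(a) = 9 - a
n(r) = 7 - r/2
H = -150 (H = (9 - 1*(-5))*(-10) - 10 = (9 + 5)*(-10) - 10 = 14*(-10) - 10 = -140 - 10 = -150)
((-442 + H)*365)/n(-2*(-4)*(-6)) = ((-442 - 150)*365)/(7 - (-2*(-4))*(-6)/2) = (-592*365)/(7 - 4*(-6)) = -216080/(7 - ½*(-48)) = -216080/(7 + 24) = -216080/31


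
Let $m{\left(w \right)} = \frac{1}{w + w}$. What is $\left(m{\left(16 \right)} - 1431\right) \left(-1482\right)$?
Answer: $\frac{33931131}{16} \approx 2.1207 \cdot 10^{6}$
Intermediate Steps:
$m{\left(w \right)} = \frac{1}{2 w}$
$\left(m{\left(16 \right)} - 1431\right) \left(-1482\right) = \left(\frac{1}{2 \cdot 16} - 1431\right) \left(-1482\right) = \left(\frac{1}{2} \cdot \frac{1}{16} - 1431\right) \left(-1482\right) = \left(\frac{1}{32} - 1431\right) \left(-1482\right) = \left(- \frac{45791}{32}\right) \left(-1482\right) = \frac{33931131}{16}$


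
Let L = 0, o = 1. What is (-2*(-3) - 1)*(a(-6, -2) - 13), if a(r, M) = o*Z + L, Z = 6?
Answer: -35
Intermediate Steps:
a(r, M) = 6 (a(r, M) = 1*6 + 0 = 6 + 0 = 6)
(-2*(-3) - 1)*(a(-6, -2) - 13) = (-2*(-3) - 1)*(6 - 13) = (6 - 1)*(-7) = 5*(-7) = -35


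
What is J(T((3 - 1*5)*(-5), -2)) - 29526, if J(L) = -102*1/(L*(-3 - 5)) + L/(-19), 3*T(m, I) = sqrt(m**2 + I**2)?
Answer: -29526 + 8305*sqrt(26)/11856 ≈ -29522.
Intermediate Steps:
T(m, I) = sqrt(I**2 + m**2)/3 (T(m, I) = sqrt(m**2 + I**2)/3 = sqrt(I**2 + m**2)/3)
J(L) = -L/19 + 51/(4*L) (J(L) = -102*(-1/(8*L)) + L*(-1/19) = -(-51)/(4*L) - L/19 = 51/(4*L) - L/19 = -L/19 + 51/(4*L))
J(T((3 - 1*5)*(-5), -2)) - 29526 = (-sqrt((-2)**2 + ((3 - 1*5)*(-5))**2)/57 + 51/(4*((sqrt((-2)**2 + ((3 - 1*5)*(-5))**2)/3)))) - 29526 = (-sqrt(4 + ((3 - 5)*(-5))**2)/57 + 51/(4*((sqrt(4 + ((3 - 5)*(-5))**2)/3)))) - 29526 = (-sqrt(4 + (-2*(-5))**2)/57 + 51/(4*((sqrt(4 + (-2*(-5))**2)/3)))) - 29526 = (-sqrt(4 + 10**2)/57 + 51/(4*((sqrt(4 + 10**2)/3)))) - 29526 = (-sqrt(4 + 100)/57 + 51/(4*((sqrt(4 + 100)/3)))) - 29526 = (-sqrt(104)/57 + 51/(4*((sqrt(104)/3)))) - 29526 = (-2*sqrt(26)/57 + 51/(4*(((2*sqrt(26))/3)))) - 29526 = (-2*sqrt(26)/57 + 51/(4*((2*sqrt(26)/3)))) - 29526 = (-2*sqrt(26)/57 + 51*(3*sqrt(26)/52)/4) - 29526 = (-2*sqrt(26)/57 + 153*sqrt(26)/208) - 29526 = 8305*sqrt(26)/11856 - 29526 = -29526 + 8305*sqrt(26)/11856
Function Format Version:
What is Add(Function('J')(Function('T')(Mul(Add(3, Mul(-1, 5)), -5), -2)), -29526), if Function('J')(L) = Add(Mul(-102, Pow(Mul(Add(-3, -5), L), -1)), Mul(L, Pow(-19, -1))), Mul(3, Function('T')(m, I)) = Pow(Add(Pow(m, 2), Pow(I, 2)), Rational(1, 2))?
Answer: Add(-29526, Mul(Rational(8305, 11856), Pow(26, Rational(1, 2)))) ≈ -29522.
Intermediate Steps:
Function('T')(m, I) = Mul(Rational(1, 3), Pow(Add(Pow(I, 2), Pow(m, 2)), Rational(1, 2))) (Function('T')(m, I) = Mul(Rational(1, 3), Pow(Add(Pow(m, 2), Pow(I, 2)), Rational(1, 2))) = Mul(Rational(1, 3), Pow(Add(Pow(I, 2), Pow(m, 2)), Rational(1, 2))))
Function('J')(L) = Add(Mul(Rational(-1, 19), L), Mul(Rational(51, 4), Pow(L, -1))) (Function('J')(L) = Add(Mul(-102, Pow(Mul(-8, L), -1)), Mul(L, Rational(-1, 19))) = Add(Mul(-102, Mul(Rational(-1, 8), Pow(L, -1))), Mul(Rational(-1, 19), L)) = Add(Mul(Rational(51, 4), Pow(L, -1)), Mul(Rational(-1, 19), L)) = Add(Mul(Rational(-1, 19), L), Mul(Rational(51, 4), Pow(L, -1))))
Add(Function('J')(Function('T')(Mul(Add(3, Mul(-1, 5)), -5), -2)), -29526) = Add(Add(Mul(Rational(-1, 19), Mul(Rational(1, 3), Pow(Add(Pow(-2, 2), Pow(Mul(Add(3, Mul(-1, 5)), -5), 2)), Rational(1, 2)))), Mul(Rational(51, 4), Pow(Mul(Rational(1, 3), Pow(Add(Pow(-2, 2), Pow(Mul(Add(3, Mul(-1, 5)), -5), 2)), Rational(1, 2))), -1))), -29526) = Add(Add(Mul(Rational(-1, 19), Mul(Rational(1, 3), Pow(Add(4, Pow(Mul(Add(3, -5), -5), 2)), Rational(1, 2)))), Mul(Rational(51, 4), Pow(Mul(Rational(1, 3), Pow(Add(4, Pow(Mul(Add(3, -5), -5), 2)), Rational(1, 2))), -1))), -29526) = Add(Add(Mul(Rational(-1, 19), Mul(Rational(1, 3), Pow(Add(4, Pow(Mul(-2, -5), 2)), Rational(1, 2)))), Mul(Rational(51, 4), Pow(Mul(Rational(1, 3), Pow(Add(4, Pow(Mul(-2, -5), 2)), Rational(1, 2))), -1))), -29526) = Add(Add(Mul(Rational(-1, 19), Mul(Rational(1, 3), Pow(Add(4, Pow(10, 2)), Rational(1, 2)))), Mul(Rational(51, 4), Pow(Mul(Rational(1, 3), Pow(Add(4, Pow(10, 2)), Rational(1, 2))), -1))), -29526) = Add(Add(Mul(Rational(-1, 19), Mul(Rational(1, 3), Pow(Add(4, 100), Rational(1, 2)))), Mul(Rational(51, 4), Pow(Mul(Rational(1, 3), Pow(Add(4, 100), Rational(1, 2))), -1))), -29526) = Add(Add(Mul(Rational(-1, 19), Mul(Rational(1, 3), Pow(104, Rational(1, 2)))), Mul(Rational(51, 4), Pow(Mul(Rational(1, 3), Pow(104, Rational(1, 2))), -1))), -29526) = Add(Add(Mul(Rational(-1, 19), Mul(Rational(1, 3), Mul(2, Pow(26, Rational(1, 2))))), Mul(Rational(51, 4), Pow(Mul(Rational(1, 3), Mul(2, Pow(26, Rational(1, 2)))), -1))), -29526) = Add(Add(Mul(Rational(-1, 19), Mul(Rational(2, 3), Pow(26, Rational(1, 2)))), Mul(Rational(51, 4), Pow(Mul(Rational(2, 3), Pow(26, Rational(1, 2))), -1))), -29526) = Add(Add(Mul(Rational(-2, 57), Pow(26, Rational(1, 2))), Mul(Rational(51, 4), Mul(Rational(3, 52), Pow(26, Rational(1, 2))))), -29526) = Add(Add(Mul(Rational(-2, 57), Pow(26, Rational(1, 2))), Mul(Rational(153, 208), Pow(26, Rational(1, 2)))), -29526) = Add(Mul(Rational(8305, 11856), Pow(26, Rational(1, 2))), -29526) = Add(-29526, Mul(Rational(8305, 11856), Pow(26, Rational(1, 2))))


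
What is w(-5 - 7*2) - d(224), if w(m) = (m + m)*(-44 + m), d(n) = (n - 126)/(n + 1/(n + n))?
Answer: 240201178/100353 ≈ 2393.6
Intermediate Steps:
d(n) = (-126 + n)/(n + 1/(2*n))
w(m) = 2*m*(-44 + m) (w(m) = (2*m)*(-44 + m) = 2*m*(-44 + m))
w(-5 - 7*2) - d(224) = 2*(-5 - 7*2)*(-44 + (-5 - 7*2)) - 2*224*(-126 + 224)/(1 + 2*224²) = 2*(-5 - 14)*(-44 + (-5 - 14)) - 2*224*98/(1 + 2*50176) = 2*(-19)*(-44 - 19) - 2*224*98/(1 + 100352) = 2*(-19)*(-63) - 2*224*98/100353 = 2394 - 2*224*98/100353 = 2394 - 1*43904/100353 = 2394 - 43904/100353 = 240201178/100353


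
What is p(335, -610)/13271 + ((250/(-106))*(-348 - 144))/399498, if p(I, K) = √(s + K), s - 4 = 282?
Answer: 10250/3528899 + 18*I/13271 ≈ 0.0029046 + 0.0013563*I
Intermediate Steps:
s = 286 (s = 4 + 282 = 286)
p(I, K) = √(286 + K)
p(335, -610)/13271 + ((250/(-106))*(-348 - 144))/399498 = √(286 - 610)/13271 + ((250/(-106))*(-348 - 144))/399498 = √(-324)*(1/13271) + ((250*(-1/106))*(-492))*(1/399498) = (18*I)*(1/13271) - 125/53*(-492)*(1/399498) = 18*I/13271 + (61500/53)*(1/399498) = 18*I/13271 + 10250/3528899 = 10250/3528899 + 18*I/13271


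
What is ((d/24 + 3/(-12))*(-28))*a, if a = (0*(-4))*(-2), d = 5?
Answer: 0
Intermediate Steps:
a = 0 (a = 0*(-2) = 0)
((d/24 + 3/(-12))*(-28))*a = ((5/24 + 3/(-12))*(-28))*0 = ((5*(1/24) + 3*(-1/12))*(-28))*0 = ((5/24 - ¼)*(-28))*0 = -1/24*(-28)*0 = (7/6)*0 = 0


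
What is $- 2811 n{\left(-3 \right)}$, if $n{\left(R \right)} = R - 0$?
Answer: $8433$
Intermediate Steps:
$n{\left(R \right)} = R$ ($n{\left(R \right)} = R + 0 = R$)
$- 2811 n{\left(-3 \right)} = \left(-2811\right) \left(-3\right) = 8433$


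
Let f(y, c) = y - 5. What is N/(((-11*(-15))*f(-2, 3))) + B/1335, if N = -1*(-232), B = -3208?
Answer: -267664/102795 ≈ -2.6039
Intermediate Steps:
f(y, c) = -5 + y
N = 232
N/(((-11*(-15))*f(-2, 3))) + B/1335 = 232/(((-11*(-15))*(-5 - 2))) - 3208/1335 = 232/((165*(-7))) - 3208*1/1335 = 232/(-1155) - 3208/1335 = 232*(-1/1155) - 3208/1335 = -232/1155 - 3208/1335 = -267664/102795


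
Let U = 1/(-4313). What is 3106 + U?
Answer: 13396177/4313 ≈ 3106.0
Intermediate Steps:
U = -1/4313 ≈ -0.00023186
3106 + U = 3106 - 1/4313 = 13396177/4313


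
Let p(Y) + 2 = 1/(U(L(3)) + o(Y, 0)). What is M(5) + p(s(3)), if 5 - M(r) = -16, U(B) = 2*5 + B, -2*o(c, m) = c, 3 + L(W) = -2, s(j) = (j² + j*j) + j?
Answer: 207/11 ≈ 18.818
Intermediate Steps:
s(j) = j + 2*j² (s(j) = (j² + j²) + j = 2*j² + j = j + 2*j²)
L(W) = -5 (L(W) = -3 - 2 = -5)
o(c, m) = -c/2
U(B) = 10 + B
M(r) = 21 (M(r) = 5 - 1*(-16) = 5 + 16 = 21)
p(Y) = -2 + 1/(5 - Y/2) (p(Y) = -2 + 1/((10 - 5) - Y/2) = -2 + 1/(5 - Y/2))
M(5) + p(s(3)) = 21 + 2*(9 - 3*(1 + 2*3))/(-10 + 3*(1 + 2*3)) = 21 + 2*(9 - 3*(1 + 6))/(-10 + 3*(1 + 6)) = 21 + 2*(9 - 3*7)/(-10 + 3*7) = 21 + 2*(9 - 1*21)/(-10 + 21) = 21 + 2*(9 - 21)/11 = 21 + 2*(1/11)*(-12) = 21 - 24/11 = 207/11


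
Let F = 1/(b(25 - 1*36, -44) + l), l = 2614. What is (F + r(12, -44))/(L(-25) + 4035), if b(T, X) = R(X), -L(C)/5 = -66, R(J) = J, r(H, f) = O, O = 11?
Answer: 28271/11218050 ≈ 0.0025201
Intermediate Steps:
r(H, f) = 11
L(C) = 330 (L(C) = -5*(-66) = 330)
b(T, X) = X
F = 1/2570 (F = 1/(-44 + 2614) = 1/2570 ≈ 0.00038911)
(F + r(12, -44))/(L(-25) + 4035) = (1/2570 + 11)/(330 + 4035) = (28271/2570)/4365 = (28271/2570)*(1/4365) = 28271/11218050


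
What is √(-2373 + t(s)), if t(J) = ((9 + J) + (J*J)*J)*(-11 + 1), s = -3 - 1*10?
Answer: √19637 ≈ 140.13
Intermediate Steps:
s = -13 (s = -3 - 10 = -13)
t(J) = -90 - 10*J - 10*J³ (t(J) = ((9 + J) + J²*J)*(-10) = ((9 + J) + J³)*(-10) = (9 + J + J³)*(-10) = -90 - 10*J - 10*J³)
√(-2373 + t(s)) = √(-2373 + (-90 - 10*(-13) - 10*(-13)³)) = √(-2373 + (-90 + 130 - 10*(-2197))) = √(-2373 + (-90 + 130 + 21970)) = √(-2373 + 22010) = √19637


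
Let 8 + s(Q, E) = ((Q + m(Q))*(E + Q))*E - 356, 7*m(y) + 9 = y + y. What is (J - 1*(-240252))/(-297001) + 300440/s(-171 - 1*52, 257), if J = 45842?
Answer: -202325814448/186881048227 ≈ -1.0826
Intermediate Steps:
m(y) = -9/7 + 2*y/7 (m(y) = -9/7 + (y + y)/7 = -9/7 + (2*y)/7 = -9/7 + 2*y/7)
s(Q, E) = -364 + E*(-9/7 + 9*Q/7)*(E + Q) (s(Q, E) = -8 + (((Q + (-9/7 + 2*Q/7))*(E + Q))*E - 356) = -8 + (((-9/7 + 9*Q/7)*(E + Q))*E - 356) = -8 + (E*(-9/7 + 9*Q/7)*(E + Q) - 356) = -8 + (-356 + E*(-9/7 + 9*Q/7)*(E + Q)) = -364 + E*(-9/7 + 9*Q/7)*(E + Q))
(J - 1*(-240252))/(-297001) + 300440/s(-171 - 1*52, 257) = (45842 - 1*(-240252))/(-297001) + 300440/(-364 - 9/7*257² - 9/7*257*(-171 - 1*52) + (9/7)*257*(-171 - 1*52)² + (9/7)*(-171 - 1*52)*257²) = (45842 + 240252)*(-1/297001) + 300440/(-364 - 9/7*66049 - 9/7*257*(-171 - 52) + (9/7)*257*(-171 - 52)² + (9/7)*(-171 - 52)*66049) = 286094*(-1/297001) + 300440/(-364 - 594441/7 - 9/7*257*(-223) + (9/7)*257*(-223)² + (9/7)*(-223)*66049) = -286094/297001 + 300440/(-364 - 594441/7 + 515799/7 + (9/7)*257*49729 - 132560343/7) = -286094/297001 + 300440/(-364 - 594441/7 + 515799/7 + 115023177/7 - 132560343/7) = -286094/297001 + 300440/(-2516908) = -286094/297001 + 300440*(-1/2516908) = -286094/297001 - 75110/629227 = -202325814448/186881048227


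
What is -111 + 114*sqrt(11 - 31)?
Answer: -111 + 228*I*sqrt(5) ≈ -111.0 + 509.82*I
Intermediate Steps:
-111 + 114*sqrt(11 - 31) = -111 + 114*sqrt(-20) = -111 + 114*(2*I*sqrt(5)) = -111 + 228*I*sqrt(5)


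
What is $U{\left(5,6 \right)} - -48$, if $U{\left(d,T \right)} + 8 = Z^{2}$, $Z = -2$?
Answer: $44$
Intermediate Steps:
$U{\left(d,T \right)} = -4$ ($U{\left(d,T \right)} = -8 + \left(-2\right)^{2} = -8 + 4 = -4$)
$U{\left(5,6 \right)} - -48 = -4 - -48 = -4 + 48 = 44$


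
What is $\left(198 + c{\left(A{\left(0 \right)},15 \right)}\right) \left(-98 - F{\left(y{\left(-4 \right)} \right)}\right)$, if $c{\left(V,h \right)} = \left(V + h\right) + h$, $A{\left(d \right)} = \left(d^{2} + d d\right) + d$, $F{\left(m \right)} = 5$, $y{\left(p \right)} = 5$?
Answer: $-23484$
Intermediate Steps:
$A{\left(d \right)} = d + 2 d^{2}$ ($A{\left(d \right)} = \left(d^{2} + d^{2}\right) + d = 2 d^{2} + d = d + 2 d^{2}$)
$c{\left(V,h \right)} = V + 2 h$
$\left(198 + c{\left(A{\left(0 \right)},15 \right)}\right) \left(-98 - F{\left(y{\left(-4 \right)} \right)}\right) = \left(198 + \left(0 \left(1 + 2 \cdot 0\right) + 2 \cdot 15\right)\right) \left(-98 - 5\right) = \left(198 + \left(0 \left(1 + 0\right) + 30\right)\right) \left(-98 - 5\right) = \left(198 + \left(0 \cdot 1 + 30\right)\right) \left(-103\right) = \left(198 + \left(0 + 30\right)\right) \left(-103\right) = \left(198 + 30\right) \left(-103\right) = 228 \left(-103\right) = -23484$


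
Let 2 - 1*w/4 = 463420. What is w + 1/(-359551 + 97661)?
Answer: -485458160081/261890 ≈ -1.8537e+6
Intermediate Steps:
w = -1853672 (w = 8 - 4*463420 = 8 - 1853680 = -1853672)
w + 1/(-359551 + 97661) = -1853672 + 1/(-359551 + 97661) = -1853672 + 1/(-261890) = -1853672 - 1/261890 = -485458160081/261890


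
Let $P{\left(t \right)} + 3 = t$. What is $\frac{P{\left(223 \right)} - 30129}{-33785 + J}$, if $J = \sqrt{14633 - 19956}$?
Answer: $\frac{1010475565}{1141431548} + \frac{29909 i \sqrt{5323}}{1141431548} \approx 0.88527 + 0.0019117 i$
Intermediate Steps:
$J = i \sqrt{5323}$ ($J = \sqrt{-5323} = i \sqrt{5323} \approx 72.959 i$)
$P{\left(t \right)} = -3 + t$
$\frac{P{\left(223 \right)} - 30129}{-33785 + J} = \frac{\left(-3 + 223\right) - 30129}{-33785 + i \sqrt{5323}} = \frac{220 - 30129}{-33785 + i \sqrt{5323}} = - \frac{29909}{-33785 + i \sqrt{5323}}$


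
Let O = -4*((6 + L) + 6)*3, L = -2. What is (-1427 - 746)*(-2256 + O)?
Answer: 5163048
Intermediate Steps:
O = -120 (O = -4*((6 - 2) + 6)*3 = -4*(4 + 6)*3 = -4*10*3 = -40*3 = -120)
(-1427 - 746)*(-2256 + O) = (-1427 - 746)*(-2256 - 120) = -2173*(-2376) = 5163048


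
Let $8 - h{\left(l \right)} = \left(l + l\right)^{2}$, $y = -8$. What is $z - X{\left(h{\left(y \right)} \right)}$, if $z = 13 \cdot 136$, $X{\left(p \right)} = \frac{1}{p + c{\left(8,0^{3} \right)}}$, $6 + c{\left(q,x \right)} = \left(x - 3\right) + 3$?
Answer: $\frac{449073}{254} \approx 1768.0$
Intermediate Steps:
$c{\left(q,x \right)} = -6 + x$ ($c{\left(q,x \right)} = -6 + \left(\left(x - 3\right) + 3\right) = -6 + \left(\left(-3 + x\right) + 3\right) = -6 + x$)
$h{\left(l \right)} = 8 - 4 l^{2}$ ($h{\left(l \right)} = 8 - \left(l + l\right)^{2} = 8 - \left(2 l\right)^{2} = 8 - 4 l^{2}$)
$X{\left(p \right)} = \frac{1}{-6 + p}$ ($X{\left(p \right)} = \frac{1}{p - \left(6 - 0^{3}\right)} = \frac{1}{p + \left(-6 + 0\right)} = \frac{1}{p - 6} = \frac{1}{-6 + p}$)
$z = 1768$
$z - X{\left(h{\left(y \right)} \right)} = 1768 - \frac{1}{-6 + \left(8 - 4 \left(-8\right)^{2}\right)} = 1768 - \frac{1}{-6 + \left(8 - 256\right)} = 1768 - \frac{1}{-6 - 248} = 1768 - \frac{1}{-254} = 1768 - - \frac{1}{254} = 1768 + \frac{1}{254} = \frac{449073}{254}$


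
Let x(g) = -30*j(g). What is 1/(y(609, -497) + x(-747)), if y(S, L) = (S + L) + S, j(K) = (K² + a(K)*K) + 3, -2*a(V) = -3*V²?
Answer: 1/18740732896 ≈ 5.3360e-11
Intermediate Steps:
a(V) = 3*V²/2 (a(V) = -(-3)*V²/2 = 3*V²/2)
j(K) = 3 + K² + 3*K³/2 (j(K) = (K² + (3*K²/2)*K) + 3 = (K² + 3*K³/2) + 3 = 3 + K² + 3*K³/2)
y(S, L) = L + 2*S (y(S, L) = (L + S) + S = L + 2*S)
x(g) = -90 - 45*g³ - 30*g² (x(g) = -30*(3 + g² + 3*g³/2) = -90 - 45*g³ - 30*g²)
1/(y(609, -497) + x(-747)) = 1/((-497 + 2*609) + (-90 - 45*(-747)³ - 30*(-747)²)) = 1/((-497 + 1218) + (-90 - 45*(-416832723) - 30*558009)) = 1/(721 + (-90 + 18757472535 - 16740270)) = 1/(721 + 18740732175) = 1/18740732896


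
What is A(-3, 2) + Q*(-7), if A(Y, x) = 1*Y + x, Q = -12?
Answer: 83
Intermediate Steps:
A(Y, x) = Y + x
A(-3, 2) + Q*(-7) = (-3 + 2) - 12*(-7) = -1 + 84 = 83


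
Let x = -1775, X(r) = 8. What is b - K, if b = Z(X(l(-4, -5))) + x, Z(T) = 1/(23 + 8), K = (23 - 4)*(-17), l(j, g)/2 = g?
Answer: -45011/31 ≈ -1452.0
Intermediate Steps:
l(j, g) = 2*g
K = -323 (K = 19*(-17) = -323)
Z(T) = 1/31
b = -55024/31 (b = 1/31 - 1775 = -55024/31 ≈ -1775.0)
b - K = -55024/31 - 1*(-323) = -55024/31 + 323 = -45011/31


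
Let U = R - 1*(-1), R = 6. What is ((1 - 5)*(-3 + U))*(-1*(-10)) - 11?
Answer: -171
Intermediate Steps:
U = 7 (U = 6 - 1*(-1) = 6 + 1 = 7)
((1 - 5)*(-3 + U))*(-1*(-10)) - 11 = ((1 - 5)*(-3 + 7))*(-1*(-10)) - 11 = -4*4*10 - 11 = -16*10 - 11 = -160 - 11 = -171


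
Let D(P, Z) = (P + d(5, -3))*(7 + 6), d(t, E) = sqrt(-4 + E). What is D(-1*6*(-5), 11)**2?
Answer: 150917 + 10140*I*sqrt(7) ≈ 1.5092e+5 + 26828.0*I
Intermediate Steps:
D(P, Z) = 13*P + 13*I*sqrt(7) (D(P, Z) = (P + sqrt(-4 - 3))*(7 + 6) = (P + sqrt(-7))*13 = (P + I*sqrt(7))*13 = 13*P + 13*I*sqrt(7))
D(-1*6*(-5), 11)**2 = (13*(-1*6*(-5)) + 13*I*sqrt(7))**2 = (13*(-6*(-5)) + 13*I*sqrt(7))**2 = (13*30 + 13*I*sqrt(7))**2 = (390 + 13*I*sqrt(7))**2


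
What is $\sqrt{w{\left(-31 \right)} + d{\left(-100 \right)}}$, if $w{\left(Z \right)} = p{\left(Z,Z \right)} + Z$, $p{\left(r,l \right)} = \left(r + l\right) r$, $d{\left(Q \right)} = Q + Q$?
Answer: $\sqrt{1691} \approx 41.122$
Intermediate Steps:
$d{\left(Q \right)} = 2 Q$
$p{\left(r,l \right)} = r \left(l + r\right)$ ($p{\left(r,l \right)} = \left(l + r\right) r = r \left(l + r\right)$)
$w{\left(Z \right)} = Z + 2 Z^{2}$ ($w{\left(Z \right)} = Z \left(Z + Z\right) + Z = Z 2 Z + Z = 2 Z^{2} + Z = Z + 2 Z^{2}$)
$\sqrt{w{\left(-31 \right)} + d{\left(-100 \right)}} = \sqrt{- 31 \left(1 + 2 \left(-31\right)\right) + 2 \left(-100\right)} = \sqrt{- 31 \left(1 - 62\right) - 200} = \sqrt{\left(-31\right) \left(-61\right) - 200} = \sqrt{1891 - 200} = \sqrt{1691}$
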